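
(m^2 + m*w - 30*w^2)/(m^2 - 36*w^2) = (-m + 5*w)/(-m + 6*w)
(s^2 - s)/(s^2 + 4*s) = (s - 1)/(s + 4)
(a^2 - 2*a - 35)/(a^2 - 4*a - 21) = (a + 5)/(a + 3)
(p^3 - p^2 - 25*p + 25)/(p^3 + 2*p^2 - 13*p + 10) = (p - 5)/(p - 2)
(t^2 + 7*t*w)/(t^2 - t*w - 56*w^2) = t/(t - 8*w)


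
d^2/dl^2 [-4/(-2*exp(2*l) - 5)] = (64*exp(2*l) - 160)*exp(2*l)/(2*exp(2*l) + 5)^3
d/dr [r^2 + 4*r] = 2*r + 4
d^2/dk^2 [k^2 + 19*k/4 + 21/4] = 2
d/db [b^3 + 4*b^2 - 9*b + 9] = 3*b^2 + 8*b - 9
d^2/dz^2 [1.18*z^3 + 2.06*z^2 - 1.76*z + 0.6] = 7.08*z + 4.12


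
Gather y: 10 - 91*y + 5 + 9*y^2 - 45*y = 9*y^2 - 136*y + 15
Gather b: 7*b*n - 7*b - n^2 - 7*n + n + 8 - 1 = b*(7*n - 7) - n^2 - 6*n + 7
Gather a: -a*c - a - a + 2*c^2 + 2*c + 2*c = a*(-c - 2) + 2*c^2 + 4*c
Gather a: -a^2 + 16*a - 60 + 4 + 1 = -a^2 + 16*a - 55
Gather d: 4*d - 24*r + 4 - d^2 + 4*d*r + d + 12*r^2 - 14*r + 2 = -d^2 + d*(4*r + 5) + 12*r^2 - 38*r + 6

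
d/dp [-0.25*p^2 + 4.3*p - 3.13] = 4.3 - 0.5*p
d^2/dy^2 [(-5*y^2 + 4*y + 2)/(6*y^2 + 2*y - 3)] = 2*(204*y^3 - 54*y^2 + 288*y + 23)/(216*y^6 + 216*y^5 - 252*y^4 - 208*y^3 + 126*y^2 + 54*y - 27)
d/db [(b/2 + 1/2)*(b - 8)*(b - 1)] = 3*b^2/2 - 8*b - 1/2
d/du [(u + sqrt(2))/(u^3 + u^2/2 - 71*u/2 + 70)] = 2*(2*u^3 + u^2 - 71*u - (u + sqrt(2))*(6*u^2 + 2*u - 71) + 140)/(2*u^3 + u^2 - 71*u + 140)^2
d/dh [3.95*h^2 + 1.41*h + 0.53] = 7.9*h + 1.41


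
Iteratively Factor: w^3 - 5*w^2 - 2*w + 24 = (w + 2)*(w^2 - 7*w + 12) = (w - 4)*(w + 2)*(w - 3)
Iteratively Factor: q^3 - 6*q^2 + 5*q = (q)*(q^2 - 6*q + 5) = q*(q - 1)*(q - 5)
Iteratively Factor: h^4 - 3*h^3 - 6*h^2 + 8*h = (h + 2)*(h^3 - 5*h^2 + 4*h) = h*(h + 2)*(h^2 - 5*h + 4) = h*(h - 1)*(h + 2)*(h - 4)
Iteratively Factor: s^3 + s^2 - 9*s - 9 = (s + 1)*(s^2 - 9) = (s - 3)*(s + 1)*(s + 3)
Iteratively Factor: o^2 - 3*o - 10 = (o + 2)*(o - 5)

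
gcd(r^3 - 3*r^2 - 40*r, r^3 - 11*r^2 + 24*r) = r^2 - 8*r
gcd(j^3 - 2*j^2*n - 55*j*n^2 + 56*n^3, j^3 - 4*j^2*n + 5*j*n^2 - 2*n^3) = j - n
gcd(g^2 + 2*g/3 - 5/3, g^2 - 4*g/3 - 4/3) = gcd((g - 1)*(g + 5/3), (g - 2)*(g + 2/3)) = 1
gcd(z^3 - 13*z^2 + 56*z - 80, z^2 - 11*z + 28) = z - 4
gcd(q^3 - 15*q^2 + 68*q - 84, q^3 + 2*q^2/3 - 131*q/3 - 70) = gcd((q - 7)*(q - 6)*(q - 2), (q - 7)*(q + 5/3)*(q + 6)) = q - 7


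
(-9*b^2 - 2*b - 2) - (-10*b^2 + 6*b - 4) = b^2 - 8*b + 2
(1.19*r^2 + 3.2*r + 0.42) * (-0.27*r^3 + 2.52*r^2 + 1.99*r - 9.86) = -0.3213*r^5 + 2.1348*r^4 + 10.3187*r^3 - 4.307*r^2 - 30.7162*r - 4.1412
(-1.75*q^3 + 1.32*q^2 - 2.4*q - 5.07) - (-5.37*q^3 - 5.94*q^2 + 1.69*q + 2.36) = 3.62*q^3 + 7.26*q^2 - 4.09*q - 7.43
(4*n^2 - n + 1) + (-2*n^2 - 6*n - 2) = 2*n^2 - 7*n - 1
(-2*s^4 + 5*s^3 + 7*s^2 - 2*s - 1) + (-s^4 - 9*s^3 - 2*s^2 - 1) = -3*s^4 - 4*s^3 + 5*s^2 - 2*s - 2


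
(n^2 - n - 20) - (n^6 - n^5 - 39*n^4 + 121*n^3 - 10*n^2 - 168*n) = -n^6 + n^5 + 39*n^4 - 121*n^3 + 11*n^2 + 167*n - 20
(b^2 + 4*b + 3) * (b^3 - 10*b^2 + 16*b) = b^5 - 6*b^4 - 21*b^3 + 34*b^2 + 48*b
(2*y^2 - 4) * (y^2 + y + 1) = 2*y^4 + 2*y^3 - 2*y^2 - 4*y - 4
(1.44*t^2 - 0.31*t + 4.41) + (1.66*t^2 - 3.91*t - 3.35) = 3.1*t^2 - 4.22*t + 1.06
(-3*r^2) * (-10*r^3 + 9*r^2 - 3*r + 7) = 30*r^5 - 27*r^4 + 9*r^3 - 21*r^2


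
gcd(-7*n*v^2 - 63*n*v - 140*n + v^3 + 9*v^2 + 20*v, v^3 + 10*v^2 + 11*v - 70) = v + 5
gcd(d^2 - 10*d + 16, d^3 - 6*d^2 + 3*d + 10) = d - 2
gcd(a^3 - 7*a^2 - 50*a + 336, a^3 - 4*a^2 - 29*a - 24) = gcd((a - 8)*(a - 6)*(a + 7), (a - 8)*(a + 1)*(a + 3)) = a - 8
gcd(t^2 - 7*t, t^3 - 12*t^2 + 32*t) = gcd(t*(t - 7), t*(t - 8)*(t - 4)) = t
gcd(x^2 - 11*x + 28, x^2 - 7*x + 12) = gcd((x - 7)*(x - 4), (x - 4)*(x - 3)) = x - 4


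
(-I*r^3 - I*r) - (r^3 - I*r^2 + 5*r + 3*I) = -r^3 - I*r^3 + I*r^2 - 5*r - I*r - 3*I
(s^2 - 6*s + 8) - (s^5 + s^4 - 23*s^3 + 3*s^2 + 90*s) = -s^5 - s^4 + 23*s^3 - 2*s^2 - 96*s + 8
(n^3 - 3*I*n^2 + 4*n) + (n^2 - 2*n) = n^3 + n^2 - 3*I*n^2 + 2*n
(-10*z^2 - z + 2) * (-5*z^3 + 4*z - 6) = 50*z^5 + 5*z^4 - 50*z^3 + 56*z^2 + 14*z - 12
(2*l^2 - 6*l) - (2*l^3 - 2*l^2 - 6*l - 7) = -2*l^3 + 4*l^2 + 7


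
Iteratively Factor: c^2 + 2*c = (c)*(c + 2)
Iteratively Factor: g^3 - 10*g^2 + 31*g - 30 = (g - 2)*(g^2 - 8*g + 15) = (g - 3)*(g - 2)*(g - 5)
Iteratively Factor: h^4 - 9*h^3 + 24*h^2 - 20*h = (h - 2)*(h^3 - 7*h^2 + 10*h) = h*(h - 2)*(h^2 - 7*h + 10) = h*(h - 5)*(h - 2)*(h - 2)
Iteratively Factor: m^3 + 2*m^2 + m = (m + 1)*(m^2 + m) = m*(m + 1)*(m + 1)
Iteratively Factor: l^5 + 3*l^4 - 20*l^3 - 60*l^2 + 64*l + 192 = (l + 4)*(l^4 - l^3 - 16*l^2 + 4*l + 48) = (l - 2)*(l + 4)*(l^3 + l^2 - 14*l - 24) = (l - 2)*(l + 3)*(l + 4)*(l^2 - 2*l - 8) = (l - 2)*(l + 2)*(l + 3)*(l + 4)*(l - 4)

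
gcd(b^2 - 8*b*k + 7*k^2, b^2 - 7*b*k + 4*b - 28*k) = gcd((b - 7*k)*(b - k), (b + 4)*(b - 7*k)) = b - 7*k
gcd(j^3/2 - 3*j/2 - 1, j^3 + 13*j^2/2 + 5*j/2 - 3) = j + 1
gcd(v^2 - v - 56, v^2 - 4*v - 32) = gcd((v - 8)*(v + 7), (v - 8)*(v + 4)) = v - 8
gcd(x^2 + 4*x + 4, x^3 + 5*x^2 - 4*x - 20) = x + 2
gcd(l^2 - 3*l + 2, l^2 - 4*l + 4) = l - 2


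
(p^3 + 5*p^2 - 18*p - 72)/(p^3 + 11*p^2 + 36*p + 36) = (p - 4)/(p + 2)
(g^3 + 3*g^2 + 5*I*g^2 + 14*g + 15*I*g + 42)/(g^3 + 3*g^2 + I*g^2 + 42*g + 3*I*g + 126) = (g - 2*I)/(g - 6*I)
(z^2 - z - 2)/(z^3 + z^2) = (z - 2)/z^2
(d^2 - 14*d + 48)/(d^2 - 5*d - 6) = (d - 8)/(d + 1)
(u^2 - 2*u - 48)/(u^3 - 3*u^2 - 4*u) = (-u^2 + 2*u + 48)/(u*(-u^2 + 3*u + 4))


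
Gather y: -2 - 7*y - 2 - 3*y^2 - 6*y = -3*y^2 - 13*y - 4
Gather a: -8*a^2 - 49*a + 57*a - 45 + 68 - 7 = -8*a^2 + 8*a + 16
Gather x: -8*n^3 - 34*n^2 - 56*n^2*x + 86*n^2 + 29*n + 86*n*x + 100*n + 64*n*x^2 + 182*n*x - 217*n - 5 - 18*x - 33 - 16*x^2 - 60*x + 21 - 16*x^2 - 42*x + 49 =-8*n^3 + 52*n^2 - 88*n + x^2*(64*n - 32) + x*(-56*n^2 + 268*n - 120) + 32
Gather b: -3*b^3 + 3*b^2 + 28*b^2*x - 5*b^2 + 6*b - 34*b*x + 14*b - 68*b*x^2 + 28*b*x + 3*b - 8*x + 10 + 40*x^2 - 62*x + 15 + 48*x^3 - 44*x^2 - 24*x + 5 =-3*b^3 + b^2*(28*x - 2) + b*(-68*x^2 - 6*x + 23) + 48*x^3 - 4*x^2 - 94*x + 30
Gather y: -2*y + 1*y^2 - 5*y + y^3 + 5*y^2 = y^3 + 6*y^2 - 7*y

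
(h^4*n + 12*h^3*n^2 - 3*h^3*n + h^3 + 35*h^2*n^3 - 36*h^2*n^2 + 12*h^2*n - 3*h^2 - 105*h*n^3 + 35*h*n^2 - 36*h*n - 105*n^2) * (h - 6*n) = h^5*n + 6*h^4*n^2 - 3*h^4*n + h^4 - 37*h^3*n^3 - 18*h^3*n^2 + 6*h^3*n - 3*h^3 - 210*h^2*n^4 + 111*h^2*n^3 - 37*h^2*n^2 - 18*h^2*n + 630*h*n^4 - 210*h*n^3 + 111*h*n^2 + 630*n^3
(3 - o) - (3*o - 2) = 5 - 4*o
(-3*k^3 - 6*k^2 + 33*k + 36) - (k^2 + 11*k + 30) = -3*k^3 - 7*k^2 + 22*k + 6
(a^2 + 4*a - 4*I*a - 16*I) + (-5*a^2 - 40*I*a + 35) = -4*a^2 + 4*a - 44*I*a + 35 - 16*I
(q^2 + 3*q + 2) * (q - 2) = q^3 + q^2 - 4*q - 4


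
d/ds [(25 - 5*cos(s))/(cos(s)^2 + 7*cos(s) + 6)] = 5*(sin(s)^2 + 10*cos(s) + 40)*sin(s)/(cos(s)^2 + 7*cos(s) + 6)^2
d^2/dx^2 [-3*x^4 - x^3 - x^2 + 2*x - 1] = -36*x^2 - 6*x - 2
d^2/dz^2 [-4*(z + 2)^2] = -8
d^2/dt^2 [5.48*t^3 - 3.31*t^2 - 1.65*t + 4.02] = 32.88*t - 6.62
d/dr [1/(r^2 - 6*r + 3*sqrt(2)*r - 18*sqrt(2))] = (-2*r - 3*sqrt(2) + 6)/(r^2 - 6*r + 3*sqrt(2)*r - 18*sqrt(2))^2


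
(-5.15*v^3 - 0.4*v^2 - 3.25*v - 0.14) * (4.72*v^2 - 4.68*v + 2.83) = -24.308*v^5 + 22.214*v^4 - 28.0425*v^3 + 13.4172*v^2 - 8.5423*v - 0.3962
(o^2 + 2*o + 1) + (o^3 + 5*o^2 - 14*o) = o^3 + 6*o^2 - 12*o + 1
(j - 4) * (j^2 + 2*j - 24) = j^3 - 2*j^2 - 32*j + 96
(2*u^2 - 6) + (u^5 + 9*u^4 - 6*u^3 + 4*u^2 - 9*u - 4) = u^5 + 9*u^4 - 6*u^3 + 6*u^2 - 9*u - 10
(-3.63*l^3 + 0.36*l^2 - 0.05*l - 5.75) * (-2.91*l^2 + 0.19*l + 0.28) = 10.5633*l^5 - 1.7373*l^4 - 0.8025*l^3 + 16.8238*l^2 - 1.1065*l - 1.61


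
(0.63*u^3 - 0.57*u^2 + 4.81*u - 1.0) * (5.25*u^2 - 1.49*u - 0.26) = 3.3075*u^5 - 3.9312*u^4 + 25.938*u^3 - 12.2687*u^2 + 0.2394*u + 0.26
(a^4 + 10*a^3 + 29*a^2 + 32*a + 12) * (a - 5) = a^5 + 5*a^4 - 21*a^3 - 113*a^2 - 148*a - 60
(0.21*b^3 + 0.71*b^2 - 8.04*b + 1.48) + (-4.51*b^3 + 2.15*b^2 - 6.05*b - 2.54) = -4.3*b^3 + 2.86*b^2 - 14.09*b - 1.06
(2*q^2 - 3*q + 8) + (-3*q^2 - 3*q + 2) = -q^2 - 6*q + 10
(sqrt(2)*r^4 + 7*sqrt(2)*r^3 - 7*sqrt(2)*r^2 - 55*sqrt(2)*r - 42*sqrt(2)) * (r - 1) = sqrt(2)*r^5 + 6*sqrt(2)*r^4 - 14*sqrt(2)*r^3 - 48*sqrt(2)*r^2 + 13*sqrt(2)*r + 42*sqrt(2)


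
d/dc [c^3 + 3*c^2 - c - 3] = 3*c^2 + 6*c - 1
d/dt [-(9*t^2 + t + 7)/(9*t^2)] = (t + 14)/(9*t^3)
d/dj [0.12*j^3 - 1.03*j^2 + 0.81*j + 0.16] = 0.36*j^2 - 2.06*j + 0.81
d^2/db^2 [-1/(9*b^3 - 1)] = 54*b*(-18*b^3 - 1)/(9*b^3 - 1)^3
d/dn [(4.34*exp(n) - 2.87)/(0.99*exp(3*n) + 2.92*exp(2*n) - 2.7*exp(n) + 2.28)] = (-8.5932*exp(3*n) - 4.1489*exp(2*n) + 16.7608*exp(n) + 2.1462)*exp(n)/(0.9801*exp(6*n) + 5.7816*exp(5*n) + 3.1804*exp(4*n) - 11.2536*exp(3*n) + 20.6052*exp(2*n) - 12.312*exp(n) + 5.1984)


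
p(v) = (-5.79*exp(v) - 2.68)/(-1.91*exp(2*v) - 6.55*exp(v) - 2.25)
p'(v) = (-5.79*exp(v) - 2.68)*(3.82*exp(2*v) + 6.55*exp(v))/(-1.91*exp(2*v) - 6.55*exp(v) - 2.25)^2 - 5.79*exp(v)/(-1.91*exp(2*v) - 6.55*exp(v) - 2.25)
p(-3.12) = 1.15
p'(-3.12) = -0.03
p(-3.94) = 1.17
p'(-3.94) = -0.02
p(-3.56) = 1.17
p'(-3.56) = -0.02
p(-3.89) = 1.17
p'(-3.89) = -0.02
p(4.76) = 0.03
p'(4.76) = -0.02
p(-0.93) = 0.97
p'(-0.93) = -0.15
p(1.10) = 0.51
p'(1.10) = -0.26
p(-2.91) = 1.15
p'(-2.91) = -0.04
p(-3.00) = 1.15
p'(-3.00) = -0.04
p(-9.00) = 1.19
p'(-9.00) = 0.00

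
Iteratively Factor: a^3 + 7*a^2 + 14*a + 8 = (a + 4)*(a^2 + 3*a + 2) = (a + 1)*(a + 4)*(a + 2)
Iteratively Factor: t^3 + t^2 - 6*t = (t)*(t^2 + t - 6) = t*(t + 3)*(t - 2)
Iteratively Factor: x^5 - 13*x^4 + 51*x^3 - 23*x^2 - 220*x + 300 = (x - 2)*(x^4 - 11*x^3 + 29*x^2 + 35*x - 150) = (x - 5)*(x - 2)*(x^3 - 6*x^2 - x + 30) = (x - 5)^2*(x - 2)*(x^2 - x - 6) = (x - 5)^2*(x - 3)*(x - 2)*(x + 2)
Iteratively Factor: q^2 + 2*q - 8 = (q - 2)*(q + 4)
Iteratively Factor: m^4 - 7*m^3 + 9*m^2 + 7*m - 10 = (m - 2)*(m^3 - 5*m^2 - m + 5) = (m - 2)*(m + 1)*(m^2 - 6*m + 5) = (m - 5)*(m - 2)*(m + 1)*(m - 1)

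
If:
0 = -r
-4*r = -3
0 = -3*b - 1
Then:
No Solution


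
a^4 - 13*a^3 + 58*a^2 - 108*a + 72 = (a - 6)*(a - 3)*(a - 2)^2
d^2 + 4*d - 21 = (d - 3)*(d + 7)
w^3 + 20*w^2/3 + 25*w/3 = w*(w + 5/3)*(w + 5)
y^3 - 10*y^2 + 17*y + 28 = (y - 7)*(y - 4)*(y + 1)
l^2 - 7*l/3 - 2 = (l - 3)*(l + 2/3)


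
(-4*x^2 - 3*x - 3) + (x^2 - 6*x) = -3*x^2 - 9*x - 3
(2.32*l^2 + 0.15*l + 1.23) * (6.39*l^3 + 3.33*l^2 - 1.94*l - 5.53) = 14.8248*l^5 + 8.6841*l^4 + 3.8584*l^3 - 9.0247*l^2 - 3.2157*l - 6.8019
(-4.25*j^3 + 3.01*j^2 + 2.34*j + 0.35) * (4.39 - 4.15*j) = 17.6375*j^4 - 31.149*j^3 + 3.5029*j^2 + 8.8201*j + 1.5365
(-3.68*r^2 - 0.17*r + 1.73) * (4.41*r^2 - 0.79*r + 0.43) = -16.2288*r^4 + 2.1575*r^3 + 6.1812*r^2 - 1.4398*r + 0.7439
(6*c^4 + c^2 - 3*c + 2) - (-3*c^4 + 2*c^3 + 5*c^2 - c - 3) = 9*c^4 - 2*c^3 - 4*c^2 - 2*c + 5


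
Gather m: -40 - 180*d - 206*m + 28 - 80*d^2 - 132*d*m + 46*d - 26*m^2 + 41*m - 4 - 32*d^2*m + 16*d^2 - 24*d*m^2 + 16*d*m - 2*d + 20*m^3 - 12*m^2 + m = -64*d^2 - 136*d + 20*m^3 + m^2*(-24*d - 38) + m*(-32*d^2 - 116*d - 164) - 16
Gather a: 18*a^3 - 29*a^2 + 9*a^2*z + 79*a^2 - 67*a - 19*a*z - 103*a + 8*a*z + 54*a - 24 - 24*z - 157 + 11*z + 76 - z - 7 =18*a^3 + a^2*(9*z + 50) + a*(-11*z - 116) - 14*z - 112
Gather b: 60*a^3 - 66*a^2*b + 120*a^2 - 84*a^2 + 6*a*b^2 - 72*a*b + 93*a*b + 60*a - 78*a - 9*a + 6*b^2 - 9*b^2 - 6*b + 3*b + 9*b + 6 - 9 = 60*a^3 + 36*a^2 - 27*a + b^2*(6*a - 3) + b*(-66*a^2 + 21*a + 6) - 3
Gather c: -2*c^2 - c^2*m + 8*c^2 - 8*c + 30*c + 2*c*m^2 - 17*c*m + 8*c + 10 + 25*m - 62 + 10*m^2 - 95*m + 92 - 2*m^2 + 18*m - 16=c^2*(6 - m) + c*(2*m^2 - 17*m + 30) + 8*m^2 - 52*m + 24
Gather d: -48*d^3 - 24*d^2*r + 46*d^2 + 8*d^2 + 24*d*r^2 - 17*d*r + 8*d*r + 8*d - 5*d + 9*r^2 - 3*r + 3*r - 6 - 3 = -48*d^3 + d^2*(54 - 24*r) + d*(24*r^2 - 9*r + 3) + 9*r^2 - 9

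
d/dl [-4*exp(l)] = -4*exp(l)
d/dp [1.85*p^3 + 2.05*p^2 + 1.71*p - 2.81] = 5.55*p^2 + 4.1*p + 1.71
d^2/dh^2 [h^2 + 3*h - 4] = 2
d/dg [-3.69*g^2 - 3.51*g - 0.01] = -7.38*g - 3.51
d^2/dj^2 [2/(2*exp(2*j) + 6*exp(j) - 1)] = 4*(4*(2*exp(j) + 3)^2*exp(j) - (4*exp(j) + 3)*(2*exp(2*j) + 6*exp(j) - 1))*exp(j)/(2*exp(2*j) + 6*exp(j) - 1)^3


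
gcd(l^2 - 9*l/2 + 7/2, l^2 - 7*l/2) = l - 7/2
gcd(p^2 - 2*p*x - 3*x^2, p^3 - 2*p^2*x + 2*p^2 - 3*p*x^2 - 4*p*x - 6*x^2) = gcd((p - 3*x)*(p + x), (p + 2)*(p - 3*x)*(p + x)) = -p^2 + 2*p*x + 3*x^2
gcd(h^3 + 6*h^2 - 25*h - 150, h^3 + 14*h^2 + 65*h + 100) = h + 5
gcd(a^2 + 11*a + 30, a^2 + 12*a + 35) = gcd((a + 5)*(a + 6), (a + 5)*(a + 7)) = a + 5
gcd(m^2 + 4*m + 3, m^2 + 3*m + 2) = m + 1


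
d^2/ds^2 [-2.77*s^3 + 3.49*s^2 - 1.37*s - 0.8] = 6.98 - 16.62*s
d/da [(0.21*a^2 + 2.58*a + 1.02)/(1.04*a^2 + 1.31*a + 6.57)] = (-2.4081*a^2 + 0.6378*a + 15.6144)/(1.0816*a^4 + 2.7248*a^3 + 15.3817*a^2 + 17.2134*a + 43.1649)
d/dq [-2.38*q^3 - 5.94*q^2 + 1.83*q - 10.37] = -7.14*q^2 - 11.88*q + 1.83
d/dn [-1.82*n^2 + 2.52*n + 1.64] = 2.52 - 3.64*n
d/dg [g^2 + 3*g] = 2*g + 3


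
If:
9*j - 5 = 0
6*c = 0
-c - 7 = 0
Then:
No Solution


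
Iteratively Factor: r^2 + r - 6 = (r - 2)*(r + 3)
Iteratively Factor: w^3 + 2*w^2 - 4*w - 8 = (w + 2)*(w^2 - 4) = (w - 2)*(w + 2)*(w + 2)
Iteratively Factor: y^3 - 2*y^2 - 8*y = (y + 2)*(y^2 - 4*y) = y*(y + 2)*(y - 4)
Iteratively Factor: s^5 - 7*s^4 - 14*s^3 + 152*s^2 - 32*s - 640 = (s - 5)*(s^4 - 2*s^3 - 24*s^2 + 32*s + 128) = (s - 5)*(s + 2)*(s^3 - 4*s^2 - 16*s + 64) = (s - 5)*(s - 4)*(s + 2)*(s^2 - 16) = (s - 5)*(s - 4)^2*(s + 2)*(s + 4)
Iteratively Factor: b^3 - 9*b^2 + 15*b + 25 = (b + 1)*(b^2 - 10*b + 25) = (b - 5)*(b + 1)*(b - 5)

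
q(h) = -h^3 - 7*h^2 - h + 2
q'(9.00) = -370.00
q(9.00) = -1303.00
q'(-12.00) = -265.00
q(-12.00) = 734.00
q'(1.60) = -31.08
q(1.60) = -21.62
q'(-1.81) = 14.51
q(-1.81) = -13.19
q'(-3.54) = 10.97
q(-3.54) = -37.82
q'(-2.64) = 15.05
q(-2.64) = -25.75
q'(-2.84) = 14.56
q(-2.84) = -28.71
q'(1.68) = -32.99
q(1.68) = -24.18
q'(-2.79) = 14.71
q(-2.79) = -27.98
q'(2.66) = -59.47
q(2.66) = -69.01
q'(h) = -3*h^2 - 14*h - 1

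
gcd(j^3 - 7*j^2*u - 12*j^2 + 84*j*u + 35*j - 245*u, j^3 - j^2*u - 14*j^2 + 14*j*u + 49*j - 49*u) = j - 7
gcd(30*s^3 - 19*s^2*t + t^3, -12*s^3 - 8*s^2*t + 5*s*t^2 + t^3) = 2*s - t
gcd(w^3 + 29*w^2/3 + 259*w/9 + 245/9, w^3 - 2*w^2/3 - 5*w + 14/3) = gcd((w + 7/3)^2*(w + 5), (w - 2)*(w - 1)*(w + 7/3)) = w + 7/3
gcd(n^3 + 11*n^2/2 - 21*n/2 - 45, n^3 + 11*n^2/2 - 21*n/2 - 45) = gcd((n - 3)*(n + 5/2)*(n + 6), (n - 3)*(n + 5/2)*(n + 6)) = n^3 + 11*n^2/2 - 21*n/2 - 45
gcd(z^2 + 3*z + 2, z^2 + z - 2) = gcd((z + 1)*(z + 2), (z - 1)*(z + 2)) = z + 2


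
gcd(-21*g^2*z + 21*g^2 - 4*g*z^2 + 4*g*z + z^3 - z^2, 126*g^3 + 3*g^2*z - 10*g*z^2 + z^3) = -21*g^2 - 4*g*z + z^2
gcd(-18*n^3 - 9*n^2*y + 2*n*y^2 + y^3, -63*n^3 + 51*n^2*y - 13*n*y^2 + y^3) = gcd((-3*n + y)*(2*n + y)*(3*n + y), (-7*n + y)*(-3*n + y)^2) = -3*n + y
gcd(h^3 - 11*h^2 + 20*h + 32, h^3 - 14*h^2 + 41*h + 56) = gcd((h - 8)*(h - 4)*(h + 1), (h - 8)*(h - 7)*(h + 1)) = h^2 - 7*h - 8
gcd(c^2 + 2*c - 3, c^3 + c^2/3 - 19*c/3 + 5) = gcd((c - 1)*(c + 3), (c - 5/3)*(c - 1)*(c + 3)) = c^2 + 2*c - 3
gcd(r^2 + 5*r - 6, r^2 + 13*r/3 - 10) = r + 6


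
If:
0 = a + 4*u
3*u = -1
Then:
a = 4/3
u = -1/3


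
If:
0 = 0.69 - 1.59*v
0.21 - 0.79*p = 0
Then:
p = 0.27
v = 0.43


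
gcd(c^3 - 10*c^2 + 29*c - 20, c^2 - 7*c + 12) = c - 4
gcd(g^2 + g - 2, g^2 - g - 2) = 1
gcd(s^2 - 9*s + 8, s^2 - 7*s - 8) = s - 8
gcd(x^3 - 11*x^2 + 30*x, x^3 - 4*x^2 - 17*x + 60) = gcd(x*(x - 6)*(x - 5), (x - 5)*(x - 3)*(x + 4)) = x - 5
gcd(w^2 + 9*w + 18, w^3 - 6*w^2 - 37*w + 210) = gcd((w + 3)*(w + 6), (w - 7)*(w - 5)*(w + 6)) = w + 6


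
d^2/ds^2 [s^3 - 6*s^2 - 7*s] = 6*s - 12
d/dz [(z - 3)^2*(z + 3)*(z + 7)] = 4*z^3 + 12*z^2 - 60*z - 36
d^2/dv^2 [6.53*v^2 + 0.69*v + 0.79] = 13.0600000000000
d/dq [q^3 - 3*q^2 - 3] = 3*q*(q - 2)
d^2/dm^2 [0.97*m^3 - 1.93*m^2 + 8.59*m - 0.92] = 5.82*m - 3.86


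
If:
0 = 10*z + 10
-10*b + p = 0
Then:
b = p/10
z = -1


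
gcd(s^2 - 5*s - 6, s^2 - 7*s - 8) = s + 1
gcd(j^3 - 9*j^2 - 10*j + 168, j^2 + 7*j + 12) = j + 4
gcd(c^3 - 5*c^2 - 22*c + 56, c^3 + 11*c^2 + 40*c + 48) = c + 4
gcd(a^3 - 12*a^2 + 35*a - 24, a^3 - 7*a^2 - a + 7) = a - 1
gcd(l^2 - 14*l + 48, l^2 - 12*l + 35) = 1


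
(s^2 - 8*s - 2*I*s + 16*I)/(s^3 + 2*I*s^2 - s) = (s^2 - 8*s - 2*I*s + 16*I)/(s*(s^2 + 2*I*s - 1))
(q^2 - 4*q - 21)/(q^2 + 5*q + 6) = (q - 7)/(q + 2)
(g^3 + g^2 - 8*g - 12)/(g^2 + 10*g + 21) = (g^3 + g^2 - 8*g - 12)/(g^2 + 10*g + 21)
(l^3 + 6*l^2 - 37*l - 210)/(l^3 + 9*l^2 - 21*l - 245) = (l^2 - l - 30)/(l^2 + 2*l - 35)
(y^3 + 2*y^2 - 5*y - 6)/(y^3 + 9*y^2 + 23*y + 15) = (y - 2)/(y + 5)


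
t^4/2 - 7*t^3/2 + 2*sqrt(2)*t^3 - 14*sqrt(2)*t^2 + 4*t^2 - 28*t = t*(t/2 + sqrt(2))*(t - 7)*(t + 2*sqrt(2))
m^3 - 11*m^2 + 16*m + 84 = (m - 7)*(m - 6)*(m + 2)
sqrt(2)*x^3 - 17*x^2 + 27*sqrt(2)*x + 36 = (x - 6*sqrt(2))*(x - 3*sqrt(2))*(sqrt(2)*x + 1)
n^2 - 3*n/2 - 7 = (n - 7/2)*(n + 2)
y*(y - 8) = y^2 - 8*y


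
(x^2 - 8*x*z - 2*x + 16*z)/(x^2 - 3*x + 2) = (x - 8*z)/(x - 1)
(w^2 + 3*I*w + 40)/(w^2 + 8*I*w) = (w - 5*I)/w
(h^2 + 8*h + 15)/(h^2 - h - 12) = (h + 5)/(h - 4)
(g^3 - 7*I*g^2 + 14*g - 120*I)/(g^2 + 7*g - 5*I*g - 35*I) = (g^2 - 2*I*g + 24)/(g + 7)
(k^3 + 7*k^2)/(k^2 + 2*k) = k*(k + 7)/(k + 2)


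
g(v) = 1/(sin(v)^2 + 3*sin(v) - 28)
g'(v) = (-2*sin(v)*cos(v) - 3*cos(v))/(sin(v)^2 + 3*sin(v) - 28)^2 = -(2*sin(v) + 3)*cos(v)/(sin(v)^2 + 3*sin(v) - 28)^2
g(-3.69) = -0.04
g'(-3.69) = 0.01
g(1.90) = -0.04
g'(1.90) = 0.00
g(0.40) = -0.04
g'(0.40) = -0.00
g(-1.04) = -0.03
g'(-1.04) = -0.00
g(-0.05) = -0.04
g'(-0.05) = -0.00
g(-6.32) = -0.04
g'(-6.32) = -0.00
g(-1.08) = -0.03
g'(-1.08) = -0.00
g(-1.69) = -0.03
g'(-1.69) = 0.00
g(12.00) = -0.03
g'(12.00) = 0.00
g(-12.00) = -0.04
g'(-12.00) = -0.00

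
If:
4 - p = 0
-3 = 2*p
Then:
No Solution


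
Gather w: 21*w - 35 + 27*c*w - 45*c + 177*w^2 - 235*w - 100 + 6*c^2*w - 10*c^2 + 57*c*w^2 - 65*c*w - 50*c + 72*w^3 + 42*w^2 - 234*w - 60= -10*c^2 - 95*c + 72*w^3 + w^2*(57*c + 219) + w*(6*c^2 - 38*c - 448) - 195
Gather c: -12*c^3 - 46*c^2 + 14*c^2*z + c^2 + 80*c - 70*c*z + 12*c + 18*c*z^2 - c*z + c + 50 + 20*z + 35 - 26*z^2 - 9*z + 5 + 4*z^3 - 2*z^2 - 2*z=-12*c^3 + c^2*(14*z - 45) + c*(18*z^2 - 71*z + 93) + 4*z^3 - 28*z^2 + 9*z + 90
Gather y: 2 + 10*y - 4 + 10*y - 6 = 20*y - 8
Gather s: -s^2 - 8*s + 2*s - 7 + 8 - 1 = -s^2 - 6*s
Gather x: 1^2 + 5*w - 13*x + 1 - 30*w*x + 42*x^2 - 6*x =5*w + 42*x^2 + x*(-30*w - 19) + 2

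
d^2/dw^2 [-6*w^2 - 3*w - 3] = -12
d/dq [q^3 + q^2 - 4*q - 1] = 3*q^2 + 2*q - 4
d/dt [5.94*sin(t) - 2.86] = 5.94*cos(t)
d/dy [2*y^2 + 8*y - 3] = 4*y + 8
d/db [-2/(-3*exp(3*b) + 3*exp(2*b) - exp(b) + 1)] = (-18*exp(2*b) + 12*exp(b) - 2)*exp(b)/(3*exp(3*b) - 3*exp(2*b) + exp(b) - 1)^2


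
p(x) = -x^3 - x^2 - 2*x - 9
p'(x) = -3*x^2 - 2*x - 2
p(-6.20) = 203.29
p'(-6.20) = -104.92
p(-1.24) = -6.15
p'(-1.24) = -4.13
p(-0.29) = -8.48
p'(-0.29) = -1.67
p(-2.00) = -1.00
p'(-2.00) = -10.00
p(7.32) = -469.45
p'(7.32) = -177.39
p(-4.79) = 87.54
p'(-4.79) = -61.25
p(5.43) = -209.45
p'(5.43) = -101.31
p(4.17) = -107.24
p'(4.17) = -62.51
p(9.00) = -837.00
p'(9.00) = -263.00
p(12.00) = -1905.00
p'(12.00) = -458.00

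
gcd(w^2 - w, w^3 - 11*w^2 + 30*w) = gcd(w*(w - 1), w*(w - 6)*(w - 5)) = w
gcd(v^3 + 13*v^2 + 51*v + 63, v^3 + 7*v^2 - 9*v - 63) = v^2 + 10*v + 21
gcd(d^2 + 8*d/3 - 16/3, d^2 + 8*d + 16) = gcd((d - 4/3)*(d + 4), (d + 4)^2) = d + 4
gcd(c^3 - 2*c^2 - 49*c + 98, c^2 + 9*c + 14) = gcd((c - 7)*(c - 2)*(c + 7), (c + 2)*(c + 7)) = c + 7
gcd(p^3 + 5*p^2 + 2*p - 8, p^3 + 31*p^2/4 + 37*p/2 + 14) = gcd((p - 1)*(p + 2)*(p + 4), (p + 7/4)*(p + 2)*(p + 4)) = p^2 + 6*p + 8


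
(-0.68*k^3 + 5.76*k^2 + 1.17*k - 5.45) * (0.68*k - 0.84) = -0.4624*k^4 + 4.488*k^3 - 4.0428*k^2 - 4.6888*k + 4.578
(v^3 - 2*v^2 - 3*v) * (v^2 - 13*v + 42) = v^5 - 15*v^4 + 65*v^3 - 45*v^2 - 126*v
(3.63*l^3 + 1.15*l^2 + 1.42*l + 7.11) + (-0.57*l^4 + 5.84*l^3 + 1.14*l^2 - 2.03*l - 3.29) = -0.57*l^4 + 9.47*l^3 + 2.29*l^2 - 0.61*l + 3.82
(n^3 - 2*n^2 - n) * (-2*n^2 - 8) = -2*n^5 + 4*n^4 - 6*n^3 + 16*n^2 + 8*n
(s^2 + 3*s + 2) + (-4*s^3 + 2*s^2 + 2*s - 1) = -4*s^3 + 3*s^2 + 5*s + 1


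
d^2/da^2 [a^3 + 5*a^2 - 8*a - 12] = 6*a + 10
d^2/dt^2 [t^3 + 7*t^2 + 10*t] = 6*t + 14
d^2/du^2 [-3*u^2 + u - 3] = -6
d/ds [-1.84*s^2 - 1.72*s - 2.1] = -3.68*s - 1.72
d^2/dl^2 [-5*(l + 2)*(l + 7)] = -10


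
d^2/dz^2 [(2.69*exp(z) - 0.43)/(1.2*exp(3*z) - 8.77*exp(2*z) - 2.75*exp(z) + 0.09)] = (15.4944*exp(6*z) - 90.5014799999999*exp(5*z) + 292.182221*exp(4*z) - 198.105023*exp(3*z) - 17.954313*exp(2*z) - 3.943696*exp(z) - 0.084636)*exp(z)/(1.728*exp(9*z) - 37.8864*exp(8*z) + 265.00644*exp(7*z) - 500.491333*exp(6*z) - 612.989385*exp(5*z) - 179.984892*exp(4*z) - 7.744265*exp(3*z) + 1.828764*exp(2*z) - 0.066825*exp(z) + 0.000729)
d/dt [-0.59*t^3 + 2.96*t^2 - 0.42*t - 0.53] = -1.77*t^2 + 5.92*t - 0.42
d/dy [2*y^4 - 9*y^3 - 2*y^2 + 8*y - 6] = 8*y^3 - 27*y^2 - 4*y + 8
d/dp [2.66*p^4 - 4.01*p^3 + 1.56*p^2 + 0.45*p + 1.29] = 10.64*p^3 - 12.03*p^2 + 3.12*p + 0.45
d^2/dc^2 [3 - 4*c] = 0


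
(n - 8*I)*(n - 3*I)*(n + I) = n^3 - 10*I*n^2 - 13*n - 24*I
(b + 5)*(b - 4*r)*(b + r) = b^3 - 3*b^2*r + 5*b^2 - 4*b*r^2 - 15*b*r - 20*r^2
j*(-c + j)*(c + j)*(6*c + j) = -6*c^3*j - c^2*j^2 + 6*c*j^3 + j^4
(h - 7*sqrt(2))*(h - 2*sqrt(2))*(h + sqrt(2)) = h^3 - 8*sqrt(2)*h^2 + 10*h + 28*sqrt(2)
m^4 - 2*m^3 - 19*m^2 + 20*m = m*(m - 5)*(m - 1)*(m + 4)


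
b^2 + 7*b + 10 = (b + 2)*(b + 5)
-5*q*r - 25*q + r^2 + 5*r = (-5*q + r)*(r + 5)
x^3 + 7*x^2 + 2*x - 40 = (x - 2)*(x + 4)*(x + 5)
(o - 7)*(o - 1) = o^2 - 8*o + 7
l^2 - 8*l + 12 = (l - 6)*(l - 2)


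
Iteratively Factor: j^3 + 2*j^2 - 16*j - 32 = (j - 4)*(j^2 + 6*j + 8) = (j - 4)*(j + 4)*(j + 2)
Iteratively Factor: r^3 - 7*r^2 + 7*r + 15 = (r - 3)*(r^2 - 4*r - 5) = (r - 5)*(r - 3)*(r + 1)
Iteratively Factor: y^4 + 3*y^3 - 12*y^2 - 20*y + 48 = (y - 2)*(y^3 + 5*y^2 - 2*y - 24) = (y - 2)*(y + 3)*(y^2 + 2*y - 8) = (y - 2)*(y + 3)*(y + 4)*(y - 2)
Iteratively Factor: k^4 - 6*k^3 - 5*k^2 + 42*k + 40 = (k - 4)*(k^3 - 2*k^2 - 13*k - 10) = (k - 4)*(k + 1)*(k^2 - 3*k - 10) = (k - 4)*(k + 1)*(k + 2)*(k - 5)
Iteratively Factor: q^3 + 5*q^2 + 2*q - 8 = (q + 4)*(q^2 + q - 2) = (q - 1)*(q + 4)*(q + 2)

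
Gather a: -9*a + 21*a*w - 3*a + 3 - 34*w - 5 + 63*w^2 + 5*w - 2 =a*(21*w - 12) + 63*w^2 - 29*w - 4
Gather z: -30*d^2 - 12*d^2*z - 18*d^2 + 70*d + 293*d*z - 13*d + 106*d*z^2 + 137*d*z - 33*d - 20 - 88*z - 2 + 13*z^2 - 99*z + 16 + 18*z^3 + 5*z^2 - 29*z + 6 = -48*d^2 + 24*d + 18*z^3 + z^2*(106*d + 18) + z*(-12*d^2 + 430*d - 216)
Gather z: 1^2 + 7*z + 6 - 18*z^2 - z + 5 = -18*z^2 + 6*z + 12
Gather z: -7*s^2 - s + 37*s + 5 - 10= -7*s^2 + 36*s - 5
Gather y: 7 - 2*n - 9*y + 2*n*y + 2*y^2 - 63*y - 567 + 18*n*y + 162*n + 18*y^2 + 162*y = 160*n + 20*y^2 + y*(20*n + 90) - 560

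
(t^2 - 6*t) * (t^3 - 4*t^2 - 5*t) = t^5 - 10*t^4 + 19*t^3 + 30*t^2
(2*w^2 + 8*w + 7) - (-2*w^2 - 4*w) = 4*w^2 + 12*w + 7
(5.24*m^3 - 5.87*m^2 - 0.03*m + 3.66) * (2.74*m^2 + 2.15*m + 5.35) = 14.3576*m^5 - 4.8178*m^4 + 15.3313*m^3 - 21.4406*m^2 + 7.7085*m + 19.581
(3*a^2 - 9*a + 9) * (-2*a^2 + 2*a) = -6*a^4 + 24*a^3 - 36*a^2 + 18*a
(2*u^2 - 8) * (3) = 6*u^2 - 24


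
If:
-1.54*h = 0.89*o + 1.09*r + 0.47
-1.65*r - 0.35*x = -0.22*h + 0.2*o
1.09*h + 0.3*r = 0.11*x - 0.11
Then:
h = 0.152560618418489*x - 0.109468129719948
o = -0.0341787826454495*x - 0.376722131047395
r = 0.031067537982479 - 0.187636913587177*x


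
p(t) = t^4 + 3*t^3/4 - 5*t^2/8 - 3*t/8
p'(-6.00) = -775.88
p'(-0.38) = 0.21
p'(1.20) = 8.28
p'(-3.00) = -84.38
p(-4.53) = 340.26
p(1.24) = 2.37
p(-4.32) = 277.77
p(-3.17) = 72.00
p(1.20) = 2.02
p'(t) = 4*t^3 + 9*t^2/4 - 5*t/4 - 3/8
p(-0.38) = 0.03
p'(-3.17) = -101.22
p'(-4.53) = -320.38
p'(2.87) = 109.13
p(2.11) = 23.29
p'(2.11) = 44.58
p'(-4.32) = -275.47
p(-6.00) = 1113.75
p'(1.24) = 9.16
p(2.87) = 79.35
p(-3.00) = 56.25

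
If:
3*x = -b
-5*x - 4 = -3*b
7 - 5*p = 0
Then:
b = 6/7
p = 7/5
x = -2/7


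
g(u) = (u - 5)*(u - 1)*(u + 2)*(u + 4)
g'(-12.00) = -6378.00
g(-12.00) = 17680.00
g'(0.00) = -18.00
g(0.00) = 40.00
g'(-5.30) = -369.71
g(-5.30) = 278.38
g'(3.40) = -17.18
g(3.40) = -153.45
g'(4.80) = 203.57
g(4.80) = -45.48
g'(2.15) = -77.15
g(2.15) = -83.65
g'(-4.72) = -221.50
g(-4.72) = 108.88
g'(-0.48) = 3.64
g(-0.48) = 43.39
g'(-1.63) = 39.66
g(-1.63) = 15.29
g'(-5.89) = -564.41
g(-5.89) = 551.64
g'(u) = (u - 5)*(u - 1)*(u + 2) + (u - 5)*(u - 1)*(u + 4) + (u - 5)*(u + 2)*(u + 4) + (u - 1)*(u + 2)*(u + 4)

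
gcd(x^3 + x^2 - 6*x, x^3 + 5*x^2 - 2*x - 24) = x^2 + x - 6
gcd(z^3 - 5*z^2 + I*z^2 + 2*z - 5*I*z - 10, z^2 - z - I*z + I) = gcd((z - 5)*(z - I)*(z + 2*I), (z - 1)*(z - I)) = z - I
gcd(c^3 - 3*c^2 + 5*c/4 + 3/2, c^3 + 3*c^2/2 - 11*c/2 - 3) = c^2 - 3*c/2 - 1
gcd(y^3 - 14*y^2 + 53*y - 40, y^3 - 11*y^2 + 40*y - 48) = 1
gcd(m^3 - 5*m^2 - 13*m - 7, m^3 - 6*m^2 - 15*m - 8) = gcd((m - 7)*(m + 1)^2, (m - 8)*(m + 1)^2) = m^2 + 2*m + 1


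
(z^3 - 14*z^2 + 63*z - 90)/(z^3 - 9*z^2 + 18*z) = (z - 5)/z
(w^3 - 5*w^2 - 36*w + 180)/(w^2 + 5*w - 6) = (w^2 - 11*w + 30)/(w - 1)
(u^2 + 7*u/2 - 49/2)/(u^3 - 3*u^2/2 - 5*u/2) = (-2*u^2 - 7*u + 49)/(u*(-2*u^2 + 3*u + 5))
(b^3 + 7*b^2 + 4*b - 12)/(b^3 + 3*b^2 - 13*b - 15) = (b^3 + 7*b^2 + 4*b - 12)/(b^3 + 3*b^2 - 13*b - 15)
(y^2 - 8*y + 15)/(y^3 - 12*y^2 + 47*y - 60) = 1/(y - 4)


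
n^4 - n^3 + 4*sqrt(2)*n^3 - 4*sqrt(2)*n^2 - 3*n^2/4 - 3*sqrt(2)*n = n*(n - 3/2)*(n + 1/2)*(n + 4*sqrt(2))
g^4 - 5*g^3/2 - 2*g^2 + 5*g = g*(g - 5/2)*(g - sqrt(2))*(g + sqrt(2))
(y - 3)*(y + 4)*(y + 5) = y^3 + 6*y^2 - 7*y - 60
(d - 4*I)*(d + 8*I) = d^2 + 4*I*d + 32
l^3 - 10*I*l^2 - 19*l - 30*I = (l - 6*I)*(l - 5*I)*(l + I)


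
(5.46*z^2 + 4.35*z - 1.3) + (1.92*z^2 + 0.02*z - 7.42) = 7.38*z^2 + 4.37*z - 8.72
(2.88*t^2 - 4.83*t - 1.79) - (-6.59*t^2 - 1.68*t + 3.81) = 9.47*t^2 - 3.15*t - 5.6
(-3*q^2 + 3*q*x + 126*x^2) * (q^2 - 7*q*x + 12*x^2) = -3*q^4 + 24*q^3*x + 69*q^2*x^2 - 846*q*x^3 + 1512*x^4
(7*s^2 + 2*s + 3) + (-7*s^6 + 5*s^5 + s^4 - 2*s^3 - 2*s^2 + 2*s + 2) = -7*s^6 + 5*s^5 + s^4 - 2*s^3 + 5*s^2 + 4*s + 5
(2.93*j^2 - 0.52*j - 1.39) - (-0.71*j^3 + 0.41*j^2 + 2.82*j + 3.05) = 0.71*j^3 + 2.52*j^2 - 3.34*j - 4.44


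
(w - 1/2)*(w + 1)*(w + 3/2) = w^3 + 2*w^2 + w/4 - 3/4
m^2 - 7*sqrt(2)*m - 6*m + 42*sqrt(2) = (m - 6)*(m - 7*sqrt(2))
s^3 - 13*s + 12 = (s - 3)*(s - 1)*(s + 4)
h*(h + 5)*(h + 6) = h^3 + 11*h^2 + 30*h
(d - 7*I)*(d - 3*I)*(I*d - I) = I*d^3 + 10*d^2 - I*d^2 - 10*d - 21*I*d + 21*I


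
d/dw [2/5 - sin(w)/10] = -cos(w)/10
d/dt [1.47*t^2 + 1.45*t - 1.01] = 2.94*t + 1.45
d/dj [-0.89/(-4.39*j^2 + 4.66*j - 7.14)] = (4.1474 - 7.8142*j)/(4.39*j^2 - 4.66*j + 7.14)^2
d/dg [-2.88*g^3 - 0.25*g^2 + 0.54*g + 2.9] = -8.64*g^2 - 0.5*g + 0.54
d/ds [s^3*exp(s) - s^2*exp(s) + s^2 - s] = s^3*exp(s) + 2*s^2*exp(s) - 2*s*exp(s) + 2*s - 1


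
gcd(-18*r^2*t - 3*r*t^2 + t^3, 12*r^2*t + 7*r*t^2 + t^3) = 3*r*t + t^2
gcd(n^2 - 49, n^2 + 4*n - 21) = n + 7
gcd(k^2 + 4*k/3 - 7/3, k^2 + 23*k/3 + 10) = 1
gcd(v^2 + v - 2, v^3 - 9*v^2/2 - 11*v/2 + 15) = v + 2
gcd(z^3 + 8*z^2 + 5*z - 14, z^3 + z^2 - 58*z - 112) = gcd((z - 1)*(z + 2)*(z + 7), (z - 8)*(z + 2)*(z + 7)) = z^2 + 9*z + 14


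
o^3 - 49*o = o*(o - 7)*(o + 7)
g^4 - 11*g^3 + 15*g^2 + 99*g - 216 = (g - 8)*(g - 3)^2*(g + 3)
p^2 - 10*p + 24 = (p - 6)*(p - 4)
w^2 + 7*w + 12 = (w + 3)*(w + 4)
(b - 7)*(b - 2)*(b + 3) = b^3 - 6*b^2 - 13*b + 42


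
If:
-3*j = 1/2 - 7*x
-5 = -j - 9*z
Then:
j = 5 - 9*z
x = 31/14 - 27*z/7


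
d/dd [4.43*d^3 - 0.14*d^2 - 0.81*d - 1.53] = 13.29*d^2 - 0.28*d - 0.81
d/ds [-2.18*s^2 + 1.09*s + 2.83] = 1.09 - 4.36*s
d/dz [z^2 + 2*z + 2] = 2*z + 2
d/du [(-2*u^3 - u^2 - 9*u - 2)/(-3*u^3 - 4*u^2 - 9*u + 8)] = (5*u^4 - 18*u^3 - 93*u^2 - 32*u - 90)/(9*u^6 + 24*u^5 + 70*u^4 + 24*u^3 + 17*u^2 - 144*u + 64)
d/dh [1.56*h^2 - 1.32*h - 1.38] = 3.12*h - 1.32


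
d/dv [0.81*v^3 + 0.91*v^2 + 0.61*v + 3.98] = 2.43*v^2 + 1.82*v + 0.61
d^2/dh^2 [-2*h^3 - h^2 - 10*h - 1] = -12*h - 2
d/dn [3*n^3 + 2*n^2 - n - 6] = 9*n^2 + 4*n - 1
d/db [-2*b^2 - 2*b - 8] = -4*b - 2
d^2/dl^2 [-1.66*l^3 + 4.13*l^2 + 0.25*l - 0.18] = 8.26 - 9.96*l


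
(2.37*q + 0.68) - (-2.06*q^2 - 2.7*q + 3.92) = 2.06*q^2 + 5.07*q - 3.24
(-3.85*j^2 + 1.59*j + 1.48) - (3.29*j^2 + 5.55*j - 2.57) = -7.14*j^2 - 3.96*j + 4.05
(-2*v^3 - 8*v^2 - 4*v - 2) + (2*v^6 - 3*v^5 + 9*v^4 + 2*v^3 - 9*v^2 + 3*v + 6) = 2*v^6 - 3*v^5 + 9*v^4 - 17*v^2 - v + 4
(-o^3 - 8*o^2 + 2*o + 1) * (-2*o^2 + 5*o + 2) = 2*o^5 + 11*o^4 - 46*o^3 - 8*o^2 + 9*o + 2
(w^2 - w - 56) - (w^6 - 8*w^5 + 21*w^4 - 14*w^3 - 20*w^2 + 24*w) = -w^6 + 8*w^5 - 21*w^4 + 14*w^3 + 21*w^2 - 25*w - 56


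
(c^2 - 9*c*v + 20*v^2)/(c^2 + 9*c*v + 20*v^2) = (c^2 - 9*c*v + 20*v^2)/(c^2 + 9*c*v + 20*v^2)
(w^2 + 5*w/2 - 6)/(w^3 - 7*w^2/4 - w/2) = 2*(-2*w^2 - 5*w + 12)/(w*(-4*w^2 + 7*w + 2))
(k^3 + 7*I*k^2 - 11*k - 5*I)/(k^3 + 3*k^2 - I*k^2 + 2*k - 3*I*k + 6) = (k^2 + 6*I*k - 5)/(k^2 + k*(3 - 2*I) - 6*I)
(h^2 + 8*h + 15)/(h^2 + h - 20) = (h + 3)/(h - 4)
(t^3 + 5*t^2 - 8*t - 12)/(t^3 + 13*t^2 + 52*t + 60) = (t^2 - t - 2)/(t^2 + 7*t + 10)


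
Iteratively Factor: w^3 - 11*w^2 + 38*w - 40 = (w - 2)*(w^2 - 9*w + 20) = (w - 5)*(w - 2)*(w - 4)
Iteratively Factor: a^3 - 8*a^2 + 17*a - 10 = (a - 1)*(a^2 - 7*a + 10) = (a - 5)*(a - 1)*(a - 2)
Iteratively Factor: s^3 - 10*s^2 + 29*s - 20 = (s - 5)*(s^2 - 5*s + 4) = (s - 5)*(s - 1)*(s - 4)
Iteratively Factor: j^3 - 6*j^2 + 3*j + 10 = (j - 5)*(j^2 - j - 2) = (j - 5)*(j - 2)*(j + 1)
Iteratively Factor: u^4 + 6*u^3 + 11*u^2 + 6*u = (u + 1)*(u^3 + 5*u^2 + 6*u) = (u + 1)*(u + 2)*(u^2 + 3*u) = u*(u + 1)*(u + 2)*(u + 3)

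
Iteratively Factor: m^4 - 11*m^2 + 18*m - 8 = (m - 1)*(m^3 + m^2 - 10*m + 8) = (m - 2)*(m - 1)*(m^2 + 3*m - 4) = (m - 2)*(m - 1)*(m + 4)*(m - 1)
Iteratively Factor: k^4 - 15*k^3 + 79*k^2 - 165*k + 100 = (k - 1)*(k^3 - 14*k^2 + 65*k - 100) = (k - 5)*(k - 1)*(k^2 - 9*k + 20) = (k - 5)*(k - 4)*(k - 1)*(k - 5)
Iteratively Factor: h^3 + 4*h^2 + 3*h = (h + 3)*(h^2 + h) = (h + 1)*(h + 3)*(h)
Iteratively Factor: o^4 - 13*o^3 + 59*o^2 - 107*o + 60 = (o - 4)*(o^3 - 9*o^2 + 23*o - 15) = (o - 4)*(o - 1)*(o^2 - 8*o + 15) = (o - 4)*(o - 3)*(o - 1)*(o - 5)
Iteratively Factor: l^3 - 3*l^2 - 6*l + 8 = (l - 4)*(l^2 + l - 2) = (l - 4)*(l + 2)*(l - 1)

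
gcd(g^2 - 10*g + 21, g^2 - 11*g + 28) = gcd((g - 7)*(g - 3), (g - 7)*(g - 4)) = g - 7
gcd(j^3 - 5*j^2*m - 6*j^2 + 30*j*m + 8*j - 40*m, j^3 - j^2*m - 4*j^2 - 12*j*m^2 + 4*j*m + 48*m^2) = j - 4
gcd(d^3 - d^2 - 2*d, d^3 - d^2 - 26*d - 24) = d + 1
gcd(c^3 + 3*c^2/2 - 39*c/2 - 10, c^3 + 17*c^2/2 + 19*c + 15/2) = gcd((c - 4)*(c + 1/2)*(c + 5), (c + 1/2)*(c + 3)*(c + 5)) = c^2 + 11*c/2 + 5/2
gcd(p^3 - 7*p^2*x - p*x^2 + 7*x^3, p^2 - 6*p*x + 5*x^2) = -p + x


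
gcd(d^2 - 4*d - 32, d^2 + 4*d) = d + 4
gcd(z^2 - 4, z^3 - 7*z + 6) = z - 2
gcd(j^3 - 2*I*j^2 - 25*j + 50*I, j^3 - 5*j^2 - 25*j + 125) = j^2 - 25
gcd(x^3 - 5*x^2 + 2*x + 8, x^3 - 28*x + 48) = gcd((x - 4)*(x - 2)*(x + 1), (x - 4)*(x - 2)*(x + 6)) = x^2 - 6*x + 8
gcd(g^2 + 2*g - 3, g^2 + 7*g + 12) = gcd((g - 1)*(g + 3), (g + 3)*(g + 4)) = g + 3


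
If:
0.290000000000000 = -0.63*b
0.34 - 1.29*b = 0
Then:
No Solution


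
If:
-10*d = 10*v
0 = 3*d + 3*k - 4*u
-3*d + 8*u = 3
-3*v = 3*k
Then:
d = 1/3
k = 1/3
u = 1/2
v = -1/3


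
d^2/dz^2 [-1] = 0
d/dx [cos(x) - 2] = -sin(x)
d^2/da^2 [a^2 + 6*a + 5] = 2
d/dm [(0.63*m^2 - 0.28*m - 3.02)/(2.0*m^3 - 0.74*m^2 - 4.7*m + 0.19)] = (-1.26*m^4 + 1.12*m^3 + 14.9518*m^2 - 4.2302*m - 14.2472)/(4.0*m^6 - 2.96*m^5 - 18.2524*m^4 + 7.716*m^3 + 21.8088*m^2 - 1.786*m + 0.0361)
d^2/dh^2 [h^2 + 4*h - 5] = 2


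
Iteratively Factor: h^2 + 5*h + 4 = (h + 4)*(h + 1)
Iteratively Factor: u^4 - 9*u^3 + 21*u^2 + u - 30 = (u - 5)*(u^3 - 4*u^2 + u + 6) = (u - 5)*(u - 3)*(u^2 - u - 2) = (u - 5)*(u - 3)*(u + 1)*(u - 2)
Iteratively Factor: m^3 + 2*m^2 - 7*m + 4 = (m - 1)*(m^2 + 3*m - 4) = (m - 1)*(m + 4)*(m - 1)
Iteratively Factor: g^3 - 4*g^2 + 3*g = (g - 1)*(g^2 - 3*g) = g*(g - 1)*(g - 3)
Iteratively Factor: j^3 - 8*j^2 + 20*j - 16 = (j - 2)*(j^2 - 6*j + 8) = (j - 4)*(j - 2)*(j - 2)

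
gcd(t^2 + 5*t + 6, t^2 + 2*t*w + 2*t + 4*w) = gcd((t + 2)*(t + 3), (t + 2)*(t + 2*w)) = t + 2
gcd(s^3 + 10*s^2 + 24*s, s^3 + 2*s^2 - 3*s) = s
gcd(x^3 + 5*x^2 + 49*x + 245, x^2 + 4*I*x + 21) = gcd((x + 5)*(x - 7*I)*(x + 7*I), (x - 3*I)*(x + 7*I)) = x + 7*I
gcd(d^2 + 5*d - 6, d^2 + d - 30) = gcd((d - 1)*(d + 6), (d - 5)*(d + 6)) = d + 6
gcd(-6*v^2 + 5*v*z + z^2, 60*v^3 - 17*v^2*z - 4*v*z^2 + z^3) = 1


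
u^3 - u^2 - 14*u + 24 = (u - 3)*(u - 2)*(u + 4)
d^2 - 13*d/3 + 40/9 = (d - 8/3)*(d - 5/3)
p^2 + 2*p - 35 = (p - 5)*(p + 7)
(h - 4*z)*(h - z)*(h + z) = h^3 - 4*h^2*z - h*z^2 + 4*z^3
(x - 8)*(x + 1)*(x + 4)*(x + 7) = x^4 + 4*x^3 - 57*x^2 - 284*x - 224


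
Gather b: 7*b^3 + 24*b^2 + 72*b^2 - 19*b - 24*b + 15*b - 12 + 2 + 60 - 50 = 7*b^3 + 96*b^2 - 28*b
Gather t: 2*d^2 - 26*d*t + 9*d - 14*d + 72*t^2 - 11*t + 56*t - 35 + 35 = 2*d^2 - 5*d + 72*t^2 + t*(45 - 26*d)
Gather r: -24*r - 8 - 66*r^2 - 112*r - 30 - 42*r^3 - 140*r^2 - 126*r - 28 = -42*r^3 - 206*r^2 - 262*r - 66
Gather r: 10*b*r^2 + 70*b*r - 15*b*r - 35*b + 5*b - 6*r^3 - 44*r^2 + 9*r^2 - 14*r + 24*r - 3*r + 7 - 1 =-30*b - 6*r^3 + r^2*(10*b - 35) + r*(55*b + 7) + 6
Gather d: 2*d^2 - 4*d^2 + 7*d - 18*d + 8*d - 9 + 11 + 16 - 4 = -2*d^2 - 3*d + 14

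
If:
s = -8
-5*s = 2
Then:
No Solution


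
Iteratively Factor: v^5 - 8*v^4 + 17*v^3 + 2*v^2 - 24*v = (v + 1)*(v^4 - 9*v^3 + 26*v^2 - 24*v) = (v - 3)*(v + 1)*(v^3 - 6*v^2 + 8*v) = (v - 3)*(v - 2)*(v + 1)*(v^2 - 4*v) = (v - 4)*(v - 3)*(v - 2)*(v + 1)*(v)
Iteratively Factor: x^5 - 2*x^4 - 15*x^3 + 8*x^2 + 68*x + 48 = (x + 2)*(x^4 - 4*x^3 - 7*x^2 + 22*x + 24) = (x + 2)^2*(x^3 - 6*x^2 + 5*x + 12) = (x + 1)*(x + 2)^2*(x^2 - 7*x + 12) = (x - 3)*(x + 1)*(x + 2)^2*(x - 4)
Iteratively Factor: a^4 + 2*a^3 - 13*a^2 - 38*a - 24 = (a - 4)*(a^3 + 6*a^2 + 11*a + 6) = (a - 4)*(a + 2)*(a^2 + 4*a + 3) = (a - 4)*(a + 2)*(a + 3)*(a + 1)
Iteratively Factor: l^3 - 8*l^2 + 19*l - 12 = (l - 4)*(l^2 - 4*l + 3) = (l - 4)*(l - 3)*(l - 1)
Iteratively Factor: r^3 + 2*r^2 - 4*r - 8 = (r - 2)*(r^2 + 4*r + 4) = (r - 2)*(r + 2)*(r + 2)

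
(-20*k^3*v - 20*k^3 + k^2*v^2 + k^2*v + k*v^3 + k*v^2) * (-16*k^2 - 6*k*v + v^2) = 320*k^5*v + 320*k^5 + 104*k^4*v^2 + 104*k^4*v - 42*k^3*v^3 - 42*k^3*v^2 - 5*k^2*v^4 - 5*k^2*v^3 + k*v^5 + k*v^4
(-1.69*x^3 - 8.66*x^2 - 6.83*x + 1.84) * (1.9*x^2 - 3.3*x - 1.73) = -3.211*x^5 - 10.877*x^4 + 18.5247*x^3 + 41.0168*x^2 + 5.7439*x - 3.1832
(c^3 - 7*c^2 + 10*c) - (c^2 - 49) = c^3 - 8*c^2 + 10*c + 49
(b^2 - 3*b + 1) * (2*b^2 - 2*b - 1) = 2*b^4 - 8*b^3 + 7*b^2 + b - 1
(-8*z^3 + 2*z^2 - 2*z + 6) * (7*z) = -56*z^4 + 14*z^3 - 14*z^2 + 42*z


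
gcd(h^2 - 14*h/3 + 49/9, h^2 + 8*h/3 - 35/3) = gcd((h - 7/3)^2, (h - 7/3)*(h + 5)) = h - 7/3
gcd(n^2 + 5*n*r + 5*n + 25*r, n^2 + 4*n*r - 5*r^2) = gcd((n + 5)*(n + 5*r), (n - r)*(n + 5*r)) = n + 5*r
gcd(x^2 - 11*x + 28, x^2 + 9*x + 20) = 1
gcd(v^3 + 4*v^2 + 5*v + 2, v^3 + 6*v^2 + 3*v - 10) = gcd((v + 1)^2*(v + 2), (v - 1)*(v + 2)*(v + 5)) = v + 2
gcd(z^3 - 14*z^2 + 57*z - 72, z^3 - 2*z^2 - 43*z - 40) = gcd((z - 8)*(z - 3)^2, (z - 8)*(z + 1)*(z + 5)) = z - 8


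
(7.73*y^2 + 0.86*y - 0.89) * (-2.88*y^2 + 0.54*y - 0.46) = -22.2624*y^4 + 1.6974*y^3 - 0.5282*y^2 - 0.8762*y + 0.4094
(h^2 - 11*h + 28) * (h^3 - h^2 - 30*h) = h^5 - 12*h^4 + 9*h^3 + 302*h^2 - 840*h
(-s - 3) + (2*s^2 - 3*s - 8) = 2*s^2 - 4*s - 11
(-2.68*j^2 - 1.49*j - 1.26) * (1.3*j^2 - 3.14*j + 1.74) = -3.484*j^4 + 6.4782*j^3 - 1.6226*j^2 + 1.3638*j - 2.1924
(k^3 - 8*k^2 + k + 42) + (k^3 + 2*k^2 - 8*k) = 2*k^3 - 6*k^2 - 7*k + 42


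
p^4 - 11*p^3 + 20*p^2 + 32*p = p*(p - 8)*(p - 4)*(p + 1)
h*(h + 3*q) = h^2 + 3*h*q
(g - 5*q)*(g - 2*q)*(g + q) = g^3 - 6*g^2*q + 3*g*q^2 + 10*q^3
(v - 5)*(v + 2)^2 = v^3 - v^2 - 16*v - 20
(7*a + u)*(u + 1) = 7*a*u + 7*a + u^2 + u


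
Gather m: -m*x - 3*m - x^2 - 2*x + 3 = m*(-x - 3) - x^2 - 2*x + 3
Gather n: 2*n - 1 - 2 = 2*n - 3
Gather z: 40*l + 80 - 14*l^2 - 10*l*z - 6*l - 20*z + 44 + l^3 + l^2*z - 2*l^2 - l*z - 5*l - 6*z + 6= l^3 - 16*l^2 + 29*l + z*(l^2 - 11*l - 26) + 130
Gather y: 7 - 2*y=7 - 2*y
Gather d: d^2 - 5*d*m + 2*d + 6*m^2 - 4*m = d^2 + d*(2 - 5*m) + 6*m^2 - 4*m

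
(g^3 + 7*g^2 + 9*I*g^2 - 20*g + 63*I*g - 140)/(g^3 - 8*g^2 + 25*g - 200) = (g^2 + g*(7 + 4*I) + 28*I)/(g^2 - g*(8 + 5*I) + 40*I)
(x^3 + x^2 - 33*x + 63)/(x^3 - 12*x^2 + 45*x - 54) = (x + 7)/(x - 6)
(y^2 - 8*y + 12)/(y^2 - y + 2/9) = 9*(y^2 - 8*y + 12)/(9*y^2 - 9*y + 2)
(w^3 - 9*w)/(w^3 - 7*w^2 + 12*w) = (w + 3)/(w - 4)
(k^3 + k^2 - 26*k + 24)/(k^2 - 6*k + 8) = (k^2 + 5*k - 6)/(k - 2)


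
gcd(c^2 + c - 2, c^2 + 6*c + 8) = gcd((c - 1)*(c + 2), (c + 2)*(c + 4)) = c + 2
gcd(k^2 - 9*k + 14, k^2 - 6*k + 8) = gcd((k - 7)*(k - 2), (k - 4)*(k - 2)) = k - 2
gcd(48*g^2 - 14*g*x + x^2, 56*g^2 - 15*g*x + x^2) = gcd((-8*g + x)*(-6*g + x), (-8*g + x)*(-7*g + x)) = -8*g + x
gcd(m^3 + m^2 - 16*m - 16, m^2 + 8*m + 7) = m + 1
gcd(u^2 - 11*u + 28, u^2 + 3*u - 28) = u - 4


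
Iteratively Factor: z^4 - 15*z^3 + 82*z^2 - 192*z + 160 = (z - 2)*(z^3 - 13*z^2 + 56*z - 80) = (z - 4)*(z - 2)*(z^2 - 9*z + 20) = (z - 5)*(z - 4)*(z - 2)*(z - 4)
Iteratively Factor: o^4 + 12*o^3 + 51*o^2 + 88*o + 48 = (o + 3)*(o^3 + 9*o^2 + 24*o + 16) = (o + 3)*(o + 4)*(o^2 + 5*o + 4) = (o + 3)*(o + 4)^2*(o + 1)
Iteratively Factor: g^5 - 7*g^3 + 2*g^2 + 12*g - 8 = (g - 2)*(g^4 + 2*g^3 - 3*g^2 - 4*g + 4) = (g - 2)*(g + 2)*(g^3 - 3*g + 2) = (g - 2)*(g + 2)^2*(g^2 - 2*g + 1) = (g - 2)*(g - 1)*(g + 2)^2*(g - 1)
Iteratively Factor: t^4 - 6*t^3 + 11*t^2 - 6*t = (t)*(t^3 - 6*t^2 + 11*t - 6) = t*(t - 3)*(t^2 - 3*t + 2) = t*(t - 3)*(t - 1)*(t - 2)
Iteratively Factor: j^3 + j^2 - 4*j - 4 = (j + 1)*(j^2 - 4) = (j - 2)*(j + 1)*(j + 2)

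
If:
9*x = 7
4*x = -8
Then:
No Solution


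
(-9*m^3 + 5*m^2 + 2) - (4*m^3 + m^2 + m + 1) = -13*m^3 + 4*m^2 - m + 1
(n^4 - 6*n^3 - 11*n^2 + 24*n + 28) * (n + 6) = n^5 - 47*n^3 - 42*n^2 + 172*n + 168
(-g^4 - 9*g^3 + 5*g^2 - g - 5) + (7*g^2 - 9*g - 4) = -g^4 - 9*g^3 + 12*g^2 - 10*g - 9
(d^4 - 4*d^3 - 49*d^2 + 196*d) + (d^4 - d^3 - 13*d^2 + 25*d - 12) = 2*d^4 - 5*d^3 - 62*d^2 + 221*d - 12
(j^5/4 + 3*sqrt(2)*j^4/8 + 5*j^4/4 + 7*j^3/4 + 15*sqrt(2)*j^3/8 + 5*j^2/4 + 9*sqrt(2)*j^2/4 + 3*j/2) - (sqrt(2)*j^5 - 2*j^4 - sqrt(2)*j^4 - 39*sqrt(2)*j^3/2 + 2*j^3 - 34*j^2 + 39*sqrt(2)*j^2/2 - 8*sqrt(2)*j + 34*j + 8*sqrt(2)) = -sqrt(2)*j^5 + j^5/4 + 11*sqrt(2)*j^4/8 + 13*j^4/4 - j^3/4 + 171*sqrt(2)*j^3/8 - 69*sqrt(2)*j^2/4 + 141*j^2/4 - 65*j/2 + 8*sqrt(2)*j - 8*sqrt(2)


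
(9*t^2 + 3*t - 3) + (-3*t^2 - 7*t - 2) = 6*t^2 - 4*t - 5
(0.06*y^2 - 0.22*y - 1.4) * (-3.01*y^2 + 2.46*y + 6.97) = -0.1806*y^4 + 0.8098*y^3 + 4.091*y^2 - 4.9774*y - 9.758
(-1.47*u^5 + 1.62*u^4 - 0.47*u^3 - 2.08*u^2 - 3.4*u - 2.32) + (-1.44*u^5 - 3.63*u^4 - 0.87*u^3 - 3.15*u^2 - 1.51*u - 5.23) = -2.91*u^5 - 2.01*u^4 - 1.34*u^3 - 5.23*u^2 - 4.91*u - 7.55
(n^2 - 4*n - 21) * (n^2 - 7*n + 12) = n^4 - 11*n^3 + 19*n^2 + 99*n - 252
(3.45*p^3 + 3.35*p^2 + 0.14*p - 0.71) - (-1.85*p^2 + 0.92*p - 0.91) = 3.45*p^3 + 5.2*p^2 - 0.78*p + 0.2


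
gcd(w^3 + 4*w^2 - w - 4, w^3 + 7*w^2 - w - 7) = w^2 - 1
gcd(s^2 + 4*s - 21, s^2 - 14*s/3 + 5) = s - 3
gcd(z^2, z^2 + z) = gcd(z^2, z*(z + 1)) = z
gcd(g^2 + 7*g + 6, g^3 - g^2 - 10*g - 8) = g + 1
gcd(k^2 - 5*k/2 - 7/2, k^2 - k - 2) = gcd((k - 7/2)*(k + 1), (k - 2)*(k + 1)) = k + 1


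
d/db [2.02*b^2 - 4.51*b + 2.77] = 4.04*b - 4.51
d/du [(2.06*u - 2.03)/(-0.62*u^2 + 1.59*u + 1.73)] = (1.2772*u^2 - 2.5172*u + 6.7915)/(0.3844*u^4 - 1.9716*u^3 + 0.3829*u^2 + 5.5014*u + 2.9929)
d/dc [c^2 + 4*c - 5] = 2*c + 4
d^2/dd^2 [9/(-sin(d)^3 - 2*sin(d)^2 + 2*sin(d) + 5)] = 9*(9*sin(d)^6 + 22*sin(d)^5 + sin(d)^3 + 32*sin(d)^2 - 16*sin(d) - 28)/(sin(d)^3 + 2*sin(d)^2 - 2*sin(d) - 5)^3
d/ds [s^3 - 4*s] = 3*s^2 - 4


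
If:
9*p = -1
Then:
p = -1/9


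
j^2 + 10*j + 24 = (j + 4)*(j + 6)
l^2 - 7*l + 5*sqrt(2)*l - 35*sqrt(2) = (l - 7)*(l + 5*sqrt(2))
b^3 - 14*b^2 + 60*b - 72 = (b - 6)^2*(b - 2)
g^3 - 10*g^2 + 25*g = g*(g - 5)^2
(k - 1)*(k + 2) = k^2 + k - 2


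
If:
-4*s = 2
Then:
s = -1/2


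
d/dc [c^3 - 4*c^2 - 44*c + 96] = 3*c^2 - 8*c - 44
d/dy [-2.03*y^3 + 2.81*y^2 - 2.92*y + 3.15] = -6.09*y^2 + 5.62*y - 2.92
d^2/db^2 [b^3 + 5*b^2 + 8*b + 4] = 6*b + 10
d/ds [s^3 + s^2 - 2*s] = 3*s^2 + 2*s - 2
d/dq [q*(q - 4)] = 2*q - 4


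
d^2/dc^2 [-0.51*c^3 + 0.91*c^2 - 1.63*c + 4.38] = 1.82 - 3.06*c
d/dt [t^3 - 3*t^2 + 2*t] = 3*t^2 - 6*t + 2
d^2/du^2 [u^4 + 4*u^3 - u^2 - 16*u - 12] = 12*u^2 + 24*u - 2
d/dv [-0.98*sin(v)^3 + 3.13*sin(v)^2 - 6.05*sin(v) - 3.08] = (-2.94*sin(v)^2 + 6.26*sin(v) - 6.05)*cos(v)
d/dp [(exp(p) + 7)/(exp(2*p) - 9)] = (-2*(exp(p) + 7)*exp(p) + exp(2*p) - 9)*exp(p)/(exp(2*p) - 9)^2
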